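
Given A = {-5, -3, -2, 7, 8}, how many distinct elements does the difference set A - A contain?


A - A = {a - a' : a, a' ∈ A}; |A| = 5.
Bounds: 2|A|-1 ≤ |A - A| ≤ |A|² - |A| + 1, i.e. 9 ≤ |A - A| ≤ 21.
Note: 0 ∈ A - A always (from a - a). The set is symmetric: if d ∈ A - A then -d ∈ A - A.
Enumerate nonzero differences d = a - a' with a > a' (then include -d):
Positive differences: {1, 2, 3, 9, 10, 11, 12, 13}
Full difference set: {0} ∪ (positive diffs) ∪ (negative diffs).
|A - A| = 1 + 2·8 = 17 (matches direct enumeration: 17).

|A - A| = 17


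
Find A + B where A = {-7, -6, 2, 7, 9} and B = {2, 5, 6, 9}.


A + B = {a + b : a ∈ A, b ∈ B}.
Enumerate all |A|·|B| = 5·4 = 20 pairs (a, b) and collect distinct sums.
a = -7: -7+2=-5, -7+5=-2, -7+6=-1, -7+9=2
a = -6: -6+2=-4, -6+5=-1, -6+6=0, -6+9=3
a = 2: 2+2=4, 2+5=7, 2+6=8, 2+9=11
a = 7: 7+2=9, 7+5=12, 7+6=13, 7+9=16
a = 9: 9+2=11, 9+5=14, 9+6=15, 9+9=18
Collecting distinct sums: A + B = {-5, -4, -2, -1, 0, 2, 3, 4, 7, 8, 9, 11, 12, 13, 14, 15, 16, 18}
|A + B| = 18

A + B = {-5, -4, -2, -1, 0, 2, 3, 4, 7, 8, 9, 11, 12, 13, 14, 15, 16, 18}


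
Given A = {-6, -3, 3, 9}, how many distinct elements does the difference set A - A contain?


A - A = {a - a' : a, a' ∈ A}; |A| = 4.
Bounds: 2|A|-1 ≤ |A - A| ≤ |A|² - |A| + 1, i.e. 7 ≤ |A - A| ≤ 13.
Note: 0 ∈ A - A always (from a - a). The set is symmetric: if d ∈ A - A then -d ∈ A - A.
Enumerate nonzero differences d = a - a' with a > a' (then include -d):
Positive differences: {3, 6, 9, 12, 15}
Full difference set: {0} ∪ (positive diffs) ∪ (negative diffs).
|A - A| = 1 + 2·5 = 11 (matches direct enumeration: 11).

|A - A| = 11


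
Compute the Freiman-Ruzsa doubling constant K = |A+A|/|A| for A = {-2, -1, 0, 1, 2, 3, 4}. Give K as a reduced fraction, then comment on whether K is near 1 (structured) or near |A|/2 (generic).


|A| = 7.
Compute A + A by enumerating all 49 pairs.
A + A = {-4, -3, -2, -1, 0, 1, 2, 3, 4, 5, 6, 7, 8}, so |A + A| = 13.
K = |A + A| / |A| = 13/7 (already in lowest terms) ≈ 1.8571.
Reference: AP of size 7 gives K = 13/7 ≈ 1.8571; a fully generic set of size 7 gives K ≈ 4.0000.

|A| = 7, |A + A| = 13, K = 13/7.


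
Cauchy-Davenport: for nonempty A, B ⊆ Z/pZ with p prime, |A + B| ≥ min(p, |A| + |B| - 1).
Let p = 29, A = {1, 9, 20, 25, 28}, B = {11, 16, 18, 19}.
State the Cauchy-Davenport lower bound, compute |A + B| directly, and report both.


Cauchy-Davenport: |A + B| ≥ min(p, |A| + |B| - 1) for A, B nonempty in Z/pZ.
|A| = 5, |B| = 4, p = 29.
CD lower bound = min(29, 5 + 4 - 1) = min(29, 8) = 8.
Compute A + B mod 29 directly:
a = 1: 1+11=12, 1+16=17, 1+18=19, 1+19=20
a = 9: 9+11=20, 9+16=25, 9+18=27, 9+19=28
a = 20: 20+11=2, 20+16=7, 20+18=9, 20+19=10
a = 25: 25+11=7, 25+16=12, 25+18=14, 25+19=15
a = 28: 28+11=10, 28+16=15, 28+18=17, 28+19=18
A + B = {2, 7, 9, 10, 12, 14, 15, 17, 18, 19, 20, 25, 27, 28}, so |A + B| = 14.
Verify: 14 ≥ 8? Yes ✓.

CD lower bound = 8, actual |A + B| = 14.


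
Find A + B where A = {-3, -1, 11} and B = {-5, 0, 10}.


A + B = {a + b : a ∈ A, b ∈ B}.
Enumerate all |A|·|B| = 3·3 = 9 pairs (a, b) and collect distinct sums.
a = -3: -3+-5=-8, -3+0=-3, -3+10=7
a = -1: -1+-5=-6, -1+0=-1, -1+10=9
a = 11: 11+-5=6, 11+0=11, 11+10=21
Collecting distinct sums: A + B = {-8, -6, -3, -1, 6, 7, 9, 11, 21}
|A + B| = 9

A + B = {-8, -6, -3, -1, 6, 7, 9, 11, 21}


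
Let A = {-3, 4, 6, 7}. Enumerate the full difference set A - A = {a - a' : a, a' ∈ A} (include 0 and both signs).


A - A = {a - a' : a, a' ∈ A}.
Compute a - a' for each ordered pair (a, a'):
a = -3: -3--3=0, -3-4=-7, -3-6=-9, -3-7=-10
a = 4: 4--3=7, 4-4=0, 4-6=-2, 4-7=-3
a = 6: 6--3=9, 6-4=2, 6-6=0, 6-7=-1
a = 7: 7--3=10, 7-4=3, 7-6=1, 7-7=0
Collecting distinct values (and noting 0 appears from a-a):
A - A = {-10, -9, -7, -3, -2, -1, 0, 1, 2, 3, 7, 9, 10}
|A - A| = 13

A - A = {-10, -9, -7, -3, -2, -1, 0, 1, 2, 3, 7, 9, 10}


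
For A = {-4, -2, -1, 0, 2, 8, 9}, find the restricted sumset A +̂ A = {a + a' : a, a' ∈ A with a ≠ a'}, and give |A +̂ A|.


Restricted sumset: A +̂ A = {a + a' : a ∈ A, a' ∈ A, a ≠ a'}.
Equivalently, take A + A and drop any sum 2a that is achievable ONLY as a + a for a ∈ A (i.e. sums representable only with equal summands).
Enumerate pairs (a, a') with a < a' (symmetric, so each unordered pair gives one sum; this covers all a ≠ a'):
  -4 + -2 = -6
  -4 + -1 = -5
  -4 + 0 = -4
  -4 + 2 = -2
  -4 + 8 = 4
  -4 + 9 = 5
  -2 + -1 = -3
  -2 + 0 = -2
  -2 + 2 = 0
  -2 + 8 = 6
  -2 + 9 = 7
  -1 + 0 = -1
  -1 + 2 = 1
  -1 + 8 = 7
  -1 + 9 = 8
  0 + 2 = 2
  0 + 8 = 8
  0 + 9 = 9
  2 + 8 = 10
  2 + 9 = 11
  8 + 9 = 17
Collected distinct sums: {-6, -5, -4, -3, -2, -1, 0, 1, 2, 4, 5, 6, 7, 8, 9, 10, 11, 17}
|A +̂ A| = 18
(Reference bound: |A +̂ A| ≥ 2|A| - 3 for |A| ≥ 2, with |A| = 7 giving ≥ 11.)

|A +̂ A| = 18


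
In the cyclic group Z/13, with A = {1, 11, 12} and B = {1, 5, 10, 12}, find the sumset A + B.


Work in Z/13Z: reduce every sum a + b modulo 13.
Enumerate all 12 pairs:
a = 1: 1+1=2, 1+5=6, 1+10=11, 1+12=0
a = 11: 11+1=12, 11+5=3, 11+10=8, 11+12=10
a = 12: 12+1=0, 12+5=4, 12+10=9, 12+12=11
Distinct residues collected: {0, 2, 3, 4, 6, 8, 9, 10, 11, 12}
|A + B| = 10 (out of 13 total residues).

A + B = {0, 2, 3, 4, 6, 8, 9, 10, 11, 12}


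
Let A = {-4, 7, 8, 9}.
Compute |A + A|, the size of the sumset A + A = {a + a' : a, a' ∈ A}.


A + A = {a + a' : a, a' ∈ A}; |A| = 4.
General bounds: 2|A| - 1 ≤ |A + A| ≤ |A|(|A|+1)/2, i.e. 7 ≤ |A + A| ≤ 10.
Lower bound 2|A|-1 is attained iff A is an arithmetic progression.
Enumerate sums a + a' for a ≤ a' (symmetric, so this suffices):
a = -4: -4+-4=-8, -4+7=3, -4+8=4, -4+9=5
a = 7: 7+7=14, 7+8=15, 7+9=16
a = 8: 8+8=16, 8+9=17
a = 9: 9+9=18
Distinct sums: {-8, 3, 4, 5, 14, 15, 16, 17, 18}
|A + A| = 9

|A + A| = 9


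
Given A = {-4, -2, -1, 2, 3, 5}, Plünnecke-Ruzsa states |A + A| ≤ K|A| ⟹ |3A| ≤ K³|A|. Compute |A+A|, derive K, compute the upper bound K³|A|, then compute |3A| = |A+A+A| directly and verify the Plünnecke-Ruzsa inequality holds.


|A| = 6.
Step 1: Compute A + A by enumerating all 36 pairs.
A + A = {-8, -6, -5, -4, -3, -2, -1, 0, 1, 2, 3, 4, 5, 6, 7, 8, 10}, so |A + A| = 17.
Step 2: Doubling constant K = |A + A|/|A| = 17/6 = 17/6 ≈ 2.8333.
Step 3: Plünnecke-Ruzsa gives |3A| ≤ K³·|A| = (2.8333)³ · 6 ≈ 136.4722.
Step 4: Compute 3A = A + A + A directly by enumerating all triples (a,b,c) ∈ A³; |3A| = 26.
Step 5: Check 26 ≤ 136.4722? Yes ✓.

K = 17/6, Plünnecke-Ruzsa bound K³|A| ≈ 136.4722, |3A| = 26, inequality holds.


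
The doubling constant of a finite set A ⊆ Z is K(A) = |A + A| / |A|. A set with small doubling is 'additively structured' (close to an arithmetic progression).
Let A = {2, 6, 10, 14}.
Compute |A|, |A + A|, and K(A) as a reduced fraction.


|A| = 4.
Compute A + A by enumerating all 16 pairs.
A + A = {4, 8, 12, 16, 20, 24, 28}, so |A + A| = 7.
K = |A + A| / |A| = 7/4 (already in lowest terms) ≈ 1.7500.
Reference: AP of size 4 gives K = 7/4 ≈ 1.7500; a fully generic set of size 4 gives K ≈ 2.5000.

|A| = 4, |A + A| = 7, K = 7/4.


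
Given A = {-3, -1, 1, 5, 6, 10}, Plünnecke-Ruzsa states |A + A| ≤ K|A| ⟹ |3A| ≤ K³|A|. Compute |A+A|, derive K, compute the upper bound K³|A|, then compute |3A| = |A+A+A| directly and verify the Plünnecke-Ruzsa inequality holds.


|A| = 6.
Step 1: Compute A + A by enumerating all 36 pairs.
A + A = {-6, -4, -2, 0, 2, 3, 4, 5, 6, 7, 9, 10, 11, 12, 15, 16, 20}, so |A + A| = 17.
Step 2: Doubling constant K = |A + A|/|A| = 17/6 = 17/6 ≈ 2.8333.
Step 3: Plünnecke-Ruzsa gives |3A| ≤ K³·|A| = (2.8333)³ · 6 ≈ 136.4722.
Step 4: Compute 3A = A + A + A directly by enumerating all triples (a,b,c) ∈ A³; |3A| = 31.
Step 5: Check 31 ≤ 136.4722? Yes ✓.

K = 17/6, Plünnecke-Ruzsa bound K³|A| ≈ 136.4722, |3A| = 31, inequality holds.


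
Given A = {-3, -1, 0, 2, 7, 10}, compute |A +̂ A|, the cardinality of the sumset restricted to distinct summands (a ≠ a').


Restricted sumset: A +̂ A = {a + a' : a ∈ A, a' ∈ A, a ≠ a'}.
Equivalently, take A + A and drop any sum 2a that is achievable ONLY as a + a for a ∈ A (i.e. sums representable only with equal summands).
Enumerate pairs (a, a') with a < a' (symmetric, so each unordered pair gives one sum; this covers all a ≠ a'):
  -3 + -1 = -4
  -3 + 0 = -3
  -3 + 2 = -1
  -3 + 7 = 4
  -3 + 10 = 7
  -1 + 0 = -1
  -1 + 2 = 1
  -1 + 7 = 6
  -1 + 10 = 9
  0 + 2 = 2
  0 + 7 = 7
  0 + 10 = 10
  2 + 7 = 9
  2 + 10 = 12
  7 + 10 = 17
Collected distinct sums: {-4, -3, -1, 1, 2, 4, 6, 7, 9, 10, 12, 17}
|A +̂ A| = 12
(Reference bound: |A +̂ A| ≥ 2|A| - 3 for |A| ≥ 2, with |A| = 6 giving ≥ 9.)

|A +̂ A| = 12


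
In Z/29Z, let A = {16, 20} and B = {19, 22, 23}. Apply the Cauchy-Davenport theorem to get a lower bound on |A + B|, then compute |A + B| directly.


Cauchy-Davenport: |A + B| ≥ min(p, |A| + |B| - 1) for A, B nonempty in Z/pZ.
|A| = 2, |B| = 3, p = 29.
CD lower bound = min(29, 2 + 3 - 1) = min(29, 4) = 4.
Compute A + B mod 29 directly:
a = 16: 16+19=6, 16+22=9, 16+23=10
a = 20: 20+19=10, 20+22=13, 20+23=14
A + B = {6, 9, 10, 13, 14}, so |A + B| = 5.
Verify: 5 ≥ 4? Yes ✓.

CD lower bound = 4, actual |A + B| = 5.


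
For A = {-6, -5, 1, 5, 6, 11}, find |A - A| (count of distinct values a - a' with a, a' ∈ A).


A - A = {a - a' : a, a' ∈ A}; |A| = 6.
Bounds: 2|A|-1 ≤ |A - A| ≤ |A|² - |A| + 1, i.e. 11 ≤ |A - A| ≤ 31.
Note: 0 ∈ A - A always (from a - a). The set is symmetric: if d ∈ A - A then -d ∈ A - A.
Enumerate nonzero differences d = a - a' with a > a' (then include -d):
Positive differences: {1, 4, 5, 6, 7, 10, 11, 12, 16, 17}
Full difference set: {0} ∪ (positive diffs) ∪ (negative diffs).
|A - A| = 1 + 2·10 = 21 (matches direct enumeration: 21).

|A - A| = 21


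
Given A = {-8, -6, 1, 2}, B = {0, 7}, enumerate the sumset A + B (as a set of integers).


A + B = {a + b : a ∈ A, b ∈ B}.
Enumerate all |A|·|B| = 4·2 = 8 pairs (a, b) and collect distinct sums.
a = -8: -8+0=-8, -8+7=-1
a = -6: -6+0=-6, -6+7=1
a = 1: 1+0=1, 1+7=8
a = 2: 2+0=2, 2+7=9
Collecting distinct sums: A + B = {-8, -6, -1, 1, 2, 8, 9}
|A + B| = 7

A + B = {-8, -6, -1, 1, 2, 8, 9}


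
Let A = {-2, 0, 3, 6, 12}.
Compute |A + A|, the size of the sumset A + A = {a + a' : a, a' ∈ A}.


A + A = {a + a' : a, a' ∈ A}; |A| = 5.
General bounds: 2|A| - 1 ≤ |A + A| ≤ |A|(|A|+1)/2, i.e. 9 ≤ |A + A| ≤ 15.
Lower bound 2|A|-1 is attained iff A is an arithmetic progression.
Enumerate sums a + a' for a ≤ a' (symmetric, so this suffices):
a = -2: -2+-2=-4, -2+0=-2, -2+3=1, -2+6=4, -2+12=10
a = 0: 0+0=0, 0+3=3, 0+6=6, 0+12=12
a = 3: 3+3=6, 3+6=9, 3+12=15
a = 6: 6+6=12, 6+12=18
a = 12: 12+12=24
Distinct sums: {-4, -2, 0, 1, 3, 4, 6, 9, 10, 12, 15, 18, 24}
|A + A| = 13

|A + A| = 13


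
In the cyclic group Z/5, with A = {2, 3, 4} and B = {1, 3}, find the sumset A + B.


Work in Z/5Z: reduce every sum a + b modulo 5.
Enumerate all 6 pairs:
a = 2: 2+1=3, 2+3=0
a = 3: 3+1=4, 3+3=1
a = 4: 4+1=0, 4+3=2
Distinct residues collected: {0, 1, 2, 3, 4}
|A + B| = 5 (out of 5 total residues).

A + B = {0, 1, 2, 3, 4}


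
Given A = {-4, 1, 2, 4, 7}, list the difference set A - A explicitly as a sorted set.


A - A = {a - a' : a, a' ∈ A}.
Compute a - a' for each ordered pair (a, a'):
a = -4: -4--4=0, -4-1=-5, -4-2=-6, -4-4=-8, -4-7=-11
a = 1: 1--4=5, 1-1=0, 1-2=-1, 1-4=-3, 1-7=-6
a = 2: 2--4=6, 2-1=1, 2-2=0, 2-4=-2, 2-7=-5
a = 4: 4--4=8, 4-1=3, 4-2=2, 4-4=0, 4-7=-3
a = 7: 7--4=11, 7-1=6, 7-2=5, 7-4=3, 7-7=0
Collecting distinct values (and noting 0 appears from a-a):
A - A = {-11, -8, -6, -5, -3, -2, -1, 0, 1, 2, 3, 5, 6, 8, 11}
|A - A| = 15

A - A = {-11, -8, -6, -5, -3, -2, -1, 0, 1, 2, 3, 5, 6, 8, 11}


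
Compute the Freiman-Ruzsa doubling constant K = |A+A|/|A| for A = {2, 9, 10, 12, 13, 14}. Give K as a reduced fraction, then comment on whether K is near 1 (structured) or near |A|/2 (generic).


|A| = 6.
Compute A + A by enumerating all 36 pairs.
A + A = {4, 11, 12, 14, 15, 16, 18, 19, 20, 21, 22, 23, 24, 25, 26, 27, 28}, so |A + A| = 17.
K = |A + A| / |A| = 17/6 (already in lowest terms) ≈ 2.8333.
Reference: AP of size 6 gives K = 11/6 ≈ 1.8333; a fully generic set of size 6 gives K ≈ 3.5000.

|A| = 6, |A + A| = 17, K = 17/6.


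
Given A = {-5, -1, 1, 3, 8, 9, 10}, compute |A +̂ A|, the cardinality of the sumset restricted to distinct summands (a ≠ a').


Restricted sumset: A +̂ A = {a + a' : a ∈ A, a' ∈ A, a ≠ a'}.
Equivalently, take A + A and drop any sum 2a that is achievable ONLY as a + a for a ∈ A (i.e. sums representable only with equal summands).
Enumerate pairs (a, a') with a < a' (symmetric, so each unordered pair gives one sum; this covers all a ≠ a'):
  -5 + -1 = -6
  -5 + 1 = -4
  -5 + 3 = -2
  -5 + 8 = 3
  -5 + 9 = 4
  -5 + 10 = 5
  -1 + 1 = 0
  -1 + 3 = 2
  -1 + 8 = 7
  -1 + 9 = 8
  -1 + 10 = 9
  1 + 3 = 4
  1 + 8 = 9
  1 + 9 = 10
  1 + 10 = 11
  3 + 8 = 11
  3 + 9 = 12
  3 + 10 = 13
  8 + 9 = 17
  8 + 10 = 18
  9 + 10 = 19
Collected distinct sums: {-6, -4, -2, 0, 2, 3, 4, 5, 7, 8, 9, 10, 11, 12, 13, 17, 18, 19}
|A +̂ A| = 18
(Reference bound: |A +̂ A| ≥ 2|A| - 3 for |A| ≥ 2, with |A| = 7 giving ≥ 11.)

|A +̂ A| = 18


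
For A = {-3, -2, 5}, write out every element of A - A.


A - A = {a - a' : a, a' ∈ A}.
Compute a - a' for each ordered pair (a, a'):
a = -3: -3--3=0, -3--2=-1, -3-5=-8
a = -2: -2--3=1, -2--2=0, -2-5=-7
a = 5: 5--3=8, 5--2=7, 5-5=0
Collecting distinct values (and noting 0 appears from a-a):
A - A = {-8, -7, -1, 0, 1, 7, 8}
|A - A| = 7

A - A = {-8, -7, -1, 0, 1, 7, 8}


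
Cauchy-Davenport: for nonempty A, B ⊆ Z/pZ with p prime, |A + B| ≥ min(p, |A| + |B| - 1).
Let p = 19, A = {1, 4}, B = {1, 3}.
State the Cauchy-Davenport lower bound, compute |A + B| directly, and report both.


Cauchy-Davenport: |A + B| ≥ min(p, |A| + |B| - 1) for A, B nonempty in Z/pZ.
|A| = 2, |B| = 2, p = 19.
CD lower bound = min(19, 2 + 2 - 1) = min(19, 3) = 3.
Compute A + B mod 19 directly:
a = 1: 1+1=2, 1+3=4
a = 4: 4+1=5, 4+3=7
A + B = {2, 4, 5, 7}, so |A + B| = 4.
Verify: 4 ≥ 3? Yes ✓.

CD lower bound = 3, actual |A + B| = 4.


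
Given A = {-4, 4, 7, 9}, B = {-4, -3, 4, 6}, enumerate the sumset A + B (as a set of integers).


A + B = {a + b : a ∈ A, b ∈ B}.
Enumerate all |A|·|B| = 4·4 = 16 pairs (a, b) and collect distinct sums.
a = -4: -4+-4=-8, -4+-3=-7, -4+4=0, -4+6=2
a = 4: 4+-4=0, 4+-3=1, 4+4=8, 4+6=10
a = 7: 7+-4=3, 7+-3=4, 7+4=11, 7+6=13
a = 9: 9+-4=5, 9+-3=6, 9+4=13, 9+6=15
Collecting distinct sums: A + B = {-8, -7, 0, 1, 2, 3, 4, 5, 6, 8, 10, 11, 13, 15}
|A + B| = 14

A + B = {-8, -7, 0, 1, 2, 3, 4, 5, 6, 8, 10, 11, 13, 15}


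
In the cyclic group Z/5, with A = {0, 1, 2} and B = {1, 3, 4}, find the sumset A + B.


Work in Z/5Z: reduce every sum a + b modulo 5.
Enumerate all 9 pairs:
a = 0: 0+1=1, 0+3=3, 0+4=4
a = 1: 1+1=2, 1+3=4, 1+4=0
a = 2: 2+1=3, 2+3=0, 2+4=1
Distinct residues collected: {0, 1, 2, 3, 4}
|A + B| = 5 (out of 5 total residues).

A + B = {0, 1, 2, 3, 4}


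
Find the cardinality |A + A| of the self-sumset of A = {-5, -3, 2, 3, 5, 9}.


A + A = {a + a' : a, a' ∈ A}; |A| = 6.
General bounds: 2|A| - 1 ≤ |A + A| ≤ |A|(|A|+1)/2, i.e. 11 ≤ |A + A| ≤ 21.
Lower bound 2|A|-1 is attained iff A is an arithmetic progression.
Enumerate sums a + a' for a ≤ a' (symmetric, so this suffices):
a = -5: -5+-5=-10, -5+-3=-8, -5+2=-3, -5+3=-2, -5+5=0, -5+9=4
a = -3: -3+-3=-6, -3+2=-1, -3+3=0, -3+5=2, -3+9=6
a = 2: 2+2=4, 2+3=5, 2+5=7, 2+9=11
a = 3: 3+3=6, 3+5=8, 3+9=12
a = 5: 5+5=10, 5+9=14
a = 9: 9+9=18
Distinct sums: {-10, -8, -6, -3, -2, -1, 0, 2, 4, 5, 6, 7, 8, 10, 11, 12, 14, 18}
|A + A| = 18

|A + A| = 18


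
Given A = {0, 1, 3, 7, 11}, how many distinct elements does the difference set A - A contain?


A - A = {a - a' : a, a' ∈ A}; |A| = 5.
Bounds: 2|A|-1 ≤ |A - A| ≤ |A|² - |A| + 1, i.e. 9 ≤ |A - A| ≤ 21.
Note: 0 ∈ A - A always (from a - a). The set is symmetric: if d ∈ A - A then -d ∈ A - A.
Enumerate nonzero differences d = a - a' with a > a' (then include -d):
Positive differences: {1, 2, 3, 4, 6, 7, 8, 10, 11}
Full difference set: {0} ∪ (positive diffs) ∪ (negative diffs).
|A - A| = 1 + 2·9 = 19 (matches direct enumeration: 19).

|A - A| = 19


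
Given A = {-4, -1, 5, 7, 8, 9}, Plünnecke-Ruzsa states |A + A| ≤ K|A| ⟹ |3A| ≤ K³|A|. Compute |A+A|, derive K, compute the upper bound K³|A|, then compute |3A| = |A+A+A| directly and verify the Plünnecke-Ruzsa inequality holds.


|A| = 6.
Step 1: Compute A + A by enumerating all 36 pairs.
A + A = {-8, -5, -2, 1, 3, 4, 5, 6, 7, 8, 10, 12, 13, 14, 15, 16, 17, 18}, so |A + A| = 18.
Step 2: Doubling constant K = |A + A|/|A| = 18/6 = 18/6 ≈ 3.0000.
Step 3: Plünnecke-Ruzsa gives |3A| ≤ K³·|A| = (3.0000)³ · 6 ≈ 162.0000.
Step 4: Compute 3A = A + A + A directly by enumerating all triples (a,b,c) ∈ A³; |3A| = 33.
Step 5: Check 33 ≤ 162.0000? Yes ✓.

K = 18/6, Plünnecke-Ruzsa bound K³|A| ≈ 162.0000, |3A| = 33, inequality holds.


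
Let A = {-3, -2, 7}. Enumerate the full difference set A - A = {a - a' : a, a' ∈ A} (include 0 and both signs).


A - A = {a - a' : a, a' ∈ A}.
Compute a - a' for each ordered pair (a, a'):
a = -3: -3--3=0, -3--2=-1, -3-7=-10
a = -2: -2--3=1, -2--2=0, -2-7=-9
a = 7: 7--3=10, 7--2=9, 7-7=0
Collecting distinct values (and noting 0 appears from a-a):
A - A = {-10, -9, -1, 0, 1, 9, 10}
|A - A| = 7

A - A = {-10, -9, -1, 0, 1, 9, 10}


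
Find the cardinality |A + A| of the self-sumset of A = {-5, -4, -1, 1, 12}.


A + A = {a + a' : a, a' ∈ A}; |A| = 5.
General bounds: 2|A| - 1 ≤ |A + A| ≤ |A|(|A|+1)/2, i.e. 9 ≤ |A + A| ≤ 15.
Lower bound 2|A|-1 is attained iff A is an arithmetic progression.
Enumerate sums a + a' for a ≤ a' (symmetric, so this suffices):
a = -5: -5+-5=-10, -5+-4=-9, -5+-1=-6, -5+1=-4, -5+12=7
a = -4: -4+-4=-8, -4+-1=-5, -4+1=-3, -4+12=8
a = -1: -1+-1=-2, -1+1=0, -1+12=11
a = 1: 1+1=2, 1+12=13
a = 12: 12+12=24
Distinct sums: {-10, -9, -8, -6, -5, -4, -3, -2, 0, 2, 7, 8, 11, 13, 24}
|A + A| = 15

|A + A| = 15


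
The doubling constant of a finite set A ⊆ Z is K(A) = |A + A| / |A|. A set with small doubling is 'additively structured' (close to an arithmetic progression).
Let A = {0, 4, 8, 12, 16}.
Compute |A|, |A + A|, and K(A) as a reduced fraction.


|A| = 5.
Compute A + A by enumerating all 25 pairs.
A + A = {0, 4, 8, 12, 16, 20, 24, 28, 32}, so |A + A| = 9.
K = |A + A| / |A| = 9/5 (already in lowest terms) ≈ 1.8000.
Reference: AP of size 5 gives K = 9/5 ≈ 1.8000; a fully generic set of size 5 gives K ≈ 3.0000.

|A| = 5, |A + A| = 9, K = 9/5.


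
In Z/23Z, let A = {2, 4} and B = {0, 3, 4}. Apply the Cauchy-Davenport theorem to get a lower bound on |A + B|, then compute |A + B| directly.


Cauchy-Davenport: |A + B| ≥ min(p, |A| + |B| - 1) for A, B nonempty in Z/pZ.
|A| = 2, |B| = 3, p = 23.
CD lower bound = min(23, 2 + 3 - 1) = min(23, 4) = 4.
Compute A + B mod 23 directly:
a = 2: 2+0=2, 2+3=5, 2+4=6
a = 4: 4+0=4, 4+3=7, 4+4=8
A + B = {2, 4, 5, 6, 7, 8}, so |A + B| = 6.
Verify: 6 ≥ 4? Yes ✓.

CD lower bound = 4, actual |A + B| = 6.


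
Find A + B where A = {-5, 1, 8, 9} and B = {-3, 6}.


A + B = {a + b : a ∈ A, b ∈ B}.
Enumerate all |A|·|B| = 4·2 = 8 pairs (a, b) and collect distinct sums.
a = -5: -5+-3=-8, -5+6=1
a = 1: 1+-3=-2, 1+6=7
a = 8: 8+-3=5, 8+6=14
a = 9: 9+-3=6, 9+6=15
Collecting distinct sums: A + B = {-8, -2, 1, 5, 6, 7, 14, 15}
|A + B| = 8

A + B = {-8, -2, 1, 5, 6, 7, 14, 15}


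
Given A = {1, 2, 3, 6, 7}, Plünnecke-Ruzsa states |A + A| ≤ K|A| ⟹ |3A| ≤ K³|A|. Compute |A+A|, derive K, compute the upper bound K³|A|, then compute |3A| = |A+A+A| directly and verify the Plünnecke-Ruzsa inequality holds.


|A| = 5.
Step 1: Compute A + A by enumerating all 25 pairs.
A + A = {2, 3, 4, 5, 6, 7, 8, 9, 10, 12, 13, 14}, so |A + A| = 12.
Step 2: Doubling constant K = |A + A|/|A| = 12/5 = 12/5 ≈ 2.4000.
Step 3: Plünnecke-Ruzsa gives |3A| ≤ K³·|A| = (2.4000)³ · 5 ≈ 69.1200.
Step 4: Compute 3A = A + A + A directly by enumerating all triples (a,b,c) ∈ A³; |3A| = 19.
Step 5: Check 19 ≤ 69.1200? Yes ✓.

K = 12/5, Plünnecke-Ruzsa bound K³|A| ≈ 69.1200, |3A| = 19, inequality holds.


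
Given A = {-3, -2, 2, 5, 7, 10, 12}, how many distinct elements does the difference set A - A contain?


A - A = {a - a' : a, a' ∈ A}; |A| = 7.
Bounds: 2|A|-1 ≤ |A - A| ≤ |A|² - |A| + 1, i.e. 13 ≤ |A - A| ≤ 43.
Note: 0 ∈ A - A always (from a - a). The set is symmetric: if d ∈ A - A then -d ∈ A - A.
Enumerate nonzero differences d = a - a' with a > a' (then include -d):
Positive differences: {1, 2, 3, 4, 5, 7, 8, 9, 10, 12, 13, 14, 15}
Full difference set: {0} ∪ (positive diffs) ∪ (negative diffs).
|A - A| = 1 + 2·13 = 27 (matches direct enumeration: 27).

|A - A| = 27


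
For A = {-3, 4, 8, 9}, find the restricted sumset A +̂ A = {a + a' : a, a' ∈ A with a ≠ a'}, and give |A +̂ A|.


Restricted sumset: A +̂ A = {a + a' : a ∈ A, a' ∈ A, a ≠ a'}.
Equivalently, take A + A and drop any sum 2a that is achievable ONLY as a + a for a ∈ A (i.e. sums representable only with equal summands).
Enumerate pairs (a, a') with a < a' (symmetric, so each unordered pair gives one sum; this covers all a ≠ a'):
  -3 + 4 = 1
  -3 + 8 = 5
  -3 + 9 = 6
  4 + 8 = 12
  4 + 9 = 13
  8 + 9 = 17
Collected distinct sums: {1, 5, 6, 12, 13, 17}
|A +̂ A| = 6
(Reference bound: |A +̂ A| ≥ 2|A| - 3 for |A| ≥ 2, with |A| = 4 giving ≥ 5.)

|A +̂ A| = 6


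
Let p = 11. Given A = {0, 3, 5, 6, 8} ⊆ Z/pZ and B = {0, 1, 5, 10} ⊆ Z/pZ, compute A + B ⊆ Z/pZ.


Work in Z/11Z: reduce every sum a + b modulo 11.
Enumerate all 20 pairs:
a = 0: 0+0=0, 0+1=1, 0+5=5, 0+10=10
a = 3: 3+0=3, 3+1=4, 3+5=8, 3+10=2
a = 5: 5+0=5, 5+1=6, 5+5=10, 5+10=4
a = 6: 6+0=6, 6+1=7, 6+5=0, 6+10=5
a = 8: 8+0=8, 8+1=9, 8+5=2, 8+10=7
Distinct residues collected: {0, 1, 2, 3, 4, 5, 6, 7, 8, 9, 10}
|A + B| = 11 (out of 11 total residues).

A + B = {0, 1, 2, 3, 4, 5, 6, 7, 8, 9, 10}


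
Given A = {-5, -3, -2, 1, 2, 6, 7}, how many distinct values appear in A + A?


A + A = {a + a' : a, a' ∈ A}; |A| = 7.
General bounds: 2|A| - 1 ≤ |A + A| ≤ |A|(|A|+1)/2, i.e. 13 ≤ |A + A| ≤ 28.
Lower bound 2|A|-1 is attained iff A is an arithmetic progression.
Enumerate sums a + a' for a ≤ a' (symmetric, so this suffices):
a = -5: -5+-5=-10, -5+-3=-8, -5+-2=-7, -5+1=-4, -5+2=-3, -5+6=1, -5+7=2
a = -3: -3+-3=-6, -3+-2=-5, -3+1=-2, -3+2=-1, -3+6=3, -3+7=4
a = -2: -2+-2=-4, -2+1=-1, -2+2=0, -2+6=4, -2+7=5
a = 1: 1+1=2, 1+2=3, 1+6=7, 1+7=8
a = 2: 2+2=4, 2+6=8, 2+7=9
a = 6: 6+6=12, 6+7=13
a = 7: 7+7=14
Distinct sums: {-10, -8, -7, -6, -5, -4, -3, -2, -1, 0, 1, 2, 3, 4, 5, 7, 8, 9, 12, 13, 14}
|A + A| = 21

|A + A| = 21


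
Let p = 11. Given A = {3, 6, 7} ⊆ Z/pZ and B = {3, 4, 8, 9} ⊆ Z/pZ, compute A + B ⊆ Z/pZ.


Work in Z/11Z: reduce every sum a + b modulo 11.
Enumerate all 12 pairs:
a = 3: 3+3=6, 3+4=7, 3+8=0, 3+9=1
a = 6: 6+3=9, 6+4=10, 6+8=3, 6+9=4
a = 7: 7+3=10, 7+4=0, 7+8=4, 7+9=5
Distinct residues collected: {0, 1, 3, 4, 5, 6, 7, 9, 10}
|A + B| = 9 (out of 11 total residues).

A + B = {0, 1, 3, 4, 5, 6, 7, 9, 10}


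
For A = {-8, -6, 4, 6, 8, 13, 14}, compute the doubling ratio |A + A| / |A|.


|A| = 7.
Compute A + A by enumerating all 49 pairs.
A + A = {-16, -14, -12, -4, -2, 0, 2, 5, 6, 7, 8, 10, 12, 14, 16, 17, 18, 19, 20, 21, 22, 26, 27, 28}, so |A + A| = 24.
K = |A + A| / |A| = 24/7 (already in lowest terms) ≈ 3.4286.
Reference: AP of size 7 gives K = 13/7 ≈ 1.8571; a fully generic set of size 7 gives K ≈ 4.0000.

|A| = 7, |A + A| = 24, K = 24/7.


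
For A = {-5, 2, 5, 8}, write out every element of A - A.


A - A = {a - a' : a, a' ∈ A}.
Compute a - a' for each ordered pair (a, a'):
a = -5: -5--5=0, -5-2=-7, -5-5=-10, -5-8=-13
a = 2: 2--5=7, 2-2=0, 2-5=-3, 2-8=-6
a = 5: 5--5=10, 5-2=3, 5-5=0, 5-8=-3
a = 8: 8--5=13, 8-2=6, 8-5=3, 8-8=0
Collecting distinct values (and noting 0 appears from a-a):
A - A = {-13, -10, -7, -6, -3, 0, 3, 6, 7, 10, 13}
|A - A| = 11

A - A = {-13, -10, -7, -6, -3, 0, 3, 6, 7, 10, 13}


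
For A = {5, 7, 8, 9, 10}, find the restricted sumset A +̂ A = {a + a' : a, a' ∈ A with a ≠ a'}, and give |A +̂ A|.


Restricted sumset: A +̂ A = {a + a' : a ∈ A, a' ∈ A, a ≠ a'}.
Equivalently, take A + A and drop any sum 2a that is achievable ONLY as a + a for a ∈ A (i.e. sums representable only with equal summands).
Enumerate pairs (a, a') with a < a' (symmetric, so each unordered pair gives one sum; this covers all a ≠ a'):
  5 + 7 = 12
  5 + 8 = 13
  5 + 9 = 14
  5 + 10 = 15
  7 + 8 = 15
  7 + 9 = 16
  7 + 10 = 17
  8 + 9 = 17
  8 + 10 = 18
  9 + 10 = 19
Collected distinct sums: {12, 13, 14, 15, 16, 17, 18, 19}
|A +̂ A| = 8
(Reference bound: |A +̂ A| ≥ 2|A| - 3 for |A| ≥ 2, with |A| = 5 giving ≥ 7.)

|A +̂ A| = 8


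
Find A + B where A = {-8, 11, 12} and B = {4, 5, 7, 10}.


A + B = {a + b : a ∈ A, b ∈ B}.
Enumerate all |A|·|B| = 3·4 = 12 pairs (a, b) and collect distinct sums.
a = -8: -8+4=-4, -8+5=-3, -8+7=-1, -8+10=2
a = 11: 11+4=15, 11+5=16, 11+7=18, 11+10=21
a = 12: 12+4=16, 12+5=17, 12+7=19, 12+10=22
Collecting distinct sums: A + B = {-4, -3, -1, 2, 15, 16, 17, 18, 19, 21, 22}
|A + B| = 11

A + B = {-4, -3, -1, 2, 15, 16, 17, 18, 19, 21, 22}


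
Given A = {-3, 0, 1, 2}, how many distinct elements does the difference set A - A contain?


A - A = {a - a' : a, a' ∈ A}; |A| = 4.
Bounds: 2|A|-1 ≤ |A - A| ≤ |A|² - |A| + 1, i.e. 7 ≤ |A - A| ≤ 13.
Note: 0 ∈ A - A always (from a - a). The set is symmetric: if d ∈ A - A then -d ∈ A - A.
Enumerate nonzero differences d = a - a' with a > a' (then include -d):
Positive differences: {1, 2, 3, 4, 5}
Full difference set: {0} ∪ (positive diffs) ∪ (negative diffs).
|A - A| = 1 + 2·5 = 11 (matches direct enumeration: 11).

|A - A| = 11


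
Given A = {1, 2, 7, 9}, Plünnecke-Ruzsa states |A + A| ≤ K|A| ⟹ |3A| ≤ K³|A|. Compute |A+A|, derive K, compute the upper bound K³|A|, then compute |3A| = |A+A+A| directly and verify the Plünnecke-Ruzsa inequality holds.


|A| = 4.
Step 1: Compute A + A by enumerating all 16 pairs.
A + A = {2, 3, 4, 8, 9, 10, 11, 14, 16, 18}, so |A + A| = 10.
Step 2: Doubling constant K = |A + A|/|A| = 10/4 = 10/4 ≈ 2.5000.
Step 3: Plünnecke-Ruzsa gives |3A| ≤ K³·|A| = (2.5000)³ · 4 ≈ 62.5000.
Step 4: Compute 3A = A + A + A directly by enumerating all triples (a,b,c) ∈ A³; |3A| = 19.
Step 5: Check 19 ≤ 62.5000? Yes ✓.

K = 10/4, Plünnecke-Ruzsa bound K³|A| ≈ 62.5000, |3A| = 19, inequality holds.


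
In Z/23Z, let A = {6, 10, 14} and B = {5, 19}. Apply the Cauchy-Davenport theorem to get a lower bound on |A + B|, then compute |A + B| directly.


Cauchy-Davenport: |A + B| ≥ min(p, |A| + |B| - 1) for A, B nonempty in Z/pZ.
|A| = 3, |B| = 2, p = 23.
CD lower bound = min(23, 3 + 2 - 1) = min(23, 4) = 4.
Compute A + B mod 23 directly:
a = 6: 6+5=11, 6+19=2
a = 10: 10+5=15, 10+19=6
a = 14: 14+5=19, 14+19=10
A + B = {2, 6, 10, 11, 15, 19}, so |A + B| = 6.
Verify: 6 ≥ 4? Yes ✓.

CD lower bound = 4, actual |A + B| = 6.


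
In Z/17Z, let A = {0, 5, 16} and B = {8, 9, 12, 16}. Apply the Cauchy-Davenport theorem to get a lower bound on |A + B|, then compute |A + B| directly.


Cauchy-Davenport: |A + B| ≥ min(p, |A| + |B| - 1) for A, B nonempty in Z/pZ.
|A| = 3, |B| = 4, p = 17.
CD lower bound = min(17, 3 + 4 - 1) = min(17, 6) = 6.
Compute A + B mod 17 directly:
a = 0: 0+8=8, 0+9=9, 0+12=12, 0+16=16
a = 5: 5+8=13, 5+9=14, 5+12=0, 5+16=4
a = 16: 16+8=7, 16+9=8, 16+12=11, 16+16=15
A + B = {0, 4, 7, 8, 9, 11, 12, 13, 14, 15, 16}, so |A + B| = 11.
Verify: 11 ≥ 6? Yes ✓.

CD lower bound = 6, actual |A + B| = 11.


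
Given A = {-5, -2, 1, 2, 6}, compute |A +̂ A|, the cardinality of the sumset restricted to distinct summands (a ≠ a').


Restricted sumset: A +̂ A = {a + a' : a ∈ A, a' ∈ A, a ≠ a'}.
Equivalently, take A + A and drop any sum 2a that is achievable ONLY as a + a for a ∈ A (i.e. sums representable only with equal summands).
Enumerate pairs (a, a') with a < a' (symmetric, so each unordered pair gives one sum; this covers all a ≠ a'):
  -5 + -2 = -7
  -5 + 1 = -4
  -5 + 2 = -3
  -5 + 6 = 1
  -2 + 1 = -1
  -2 + 2 = 0
  -2 + 6 = 4
  1 + 2 = 3
  1 + 6 = 7
  2 + 6 = 8
Collected distinct sums: {-7, -4, -3, -1, 0, 1, 3, 4, 7, 8}
|A +̂ A| = 10
(Reference bound: |A +̂ A| ≥ 2|A| - 3 for |A| ≥ 2, with |A| = 5 giving ≥ 7.)

|A +̂ A| = 10


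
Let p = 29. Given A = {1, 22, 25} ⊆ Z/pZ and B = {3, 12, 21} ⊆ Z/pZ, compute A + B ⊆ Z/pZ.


Work in Z/29Z: reduce every sum a + b modulo 29.
Enumerate all 9 pairs:
a = 1: 1+3=4, 1+12=13, 1+21=22
a = 22: 22+3=25, 22+12=5, 22+21=14
a = 25: 25+3=28, 25+12=8, 25+21=17
Distinct residues collected: {4, 5, 8, 13, 14, 17, 22, 25, 28}
|A + B| = 9 (out of 29 total residues).

A + B = {4, 5, 8, 13, 14, 17, 22, 25, 28}


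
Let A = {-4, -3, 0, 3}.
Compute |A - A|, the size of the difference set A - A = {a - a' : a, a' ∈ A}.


A - A = {a - a' : a, a' ∈ A}; |A| = 4.
Bounds: 2|A|-1 ≤ |A - A| ≤ |A|² - |A| + 1, i.e. 7 ≤ |A - A| ≤ 13.
Note: 0 ∈ A - A always (from a - a). The set is symmetric: if d ∈ A - A then -d ∈ A - A.
Enumerate nonzero differences d = a - a' with a > a' (then include -d):
Positive differences: {1, 3, 4, 6, 7}
Full difference set: {0} ∪ (positive diffs) ∪ (negative diffs).
|A - A| = 1 + 2·5 = 11 (matches direct enumeration: 11).

|A - A| = 11


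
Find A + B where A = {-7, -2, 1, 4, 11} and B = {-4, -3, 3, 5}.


A + B = {a + b : a ∈ A, b ∈ B}.
Enumerate all |A|·|B| = 5·4 = 20 pairs (a, b) and collect distinct sums.
a = -7: -7+-4=-11, -7+-3=-10, -7+3=-4, -7+5=-2
a = -2: -2+-4=-6, -2+-3=-5, -2+3=1, -2+5=3
a = 1: 1+-4=-3, 1+-3=-2, 1+3=4, 1+5=6
a = 4: 4+-4=0, 4+-3=1, 4+3=7, 4+5=9
a = 11: 11+-4=7, 11+-3=8, 11+3=14, 11+5=16
Collecting distinct sums: A + B = {-11, -10, -6, -5, -4, -3, -2, 0, 1, 3, 4, 6, 7, 8, 9, 14, 16}
|A + B| = 17

A + B = {-11, -10, -6, -5, -4, -3, -2, 0, 1, 3, 4, 6, 7, 8, 9, 14, 16}


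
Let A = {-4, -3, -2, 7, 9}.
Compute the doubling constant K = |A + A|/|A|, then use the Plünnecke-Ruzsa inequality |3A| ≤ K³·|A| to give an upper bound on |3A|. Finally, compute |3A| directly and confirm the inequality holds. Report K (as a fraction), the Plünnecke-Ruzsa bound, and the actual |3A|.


|A| = 5.
Step 1: Compute A + A by enumerating all 25 pairs.
A + A = {-8, -7, -6, -5, -4, 3, 4, 5, 6, 7, 14, 16, 18}, so |A + A| = 13.
Step 2: Doubling constant K = |A + A|/|A| = 13/5 = 13/5 ≈ 2.6000.
Step 3: Plünnecke-Ruzsa gives |3A| ≤ K³·|A| = (2.6000)³ · 5 ≈ 87.8800.
Step 4: Compute 3A = A + A + A directly by enumerating all triples (a,b,c) ∈ A³; |3A| = 25.
Step 5: Check 25 ≤ 87.8800? Yes ✓.

K = 13/5, Plünnecke-Ruzsa bound K³|A| ≈ 87.8800, |3A| = 25, inequality holds.


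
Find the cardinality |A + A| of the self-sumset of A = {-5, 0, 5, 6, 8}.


A + A = {a + a' : a, a' ∈ A}; |A| = 5.
General bounds: 2|A| - 1 ≤ |A + A| ≤ |A|(|A|+1)/2, i.e. 9 ≤ |A + A| ≤ 15.
Lower bound 2|A|-1 is attained iff A is an arithmetic progression.
Enumerate sums a + a' for a ≤ a' (symmetric, so this suffices):
a = -5: -5+-5=-10, -5+0=-5, -5+5=0, -5+6=1, -5+8=3
a = 0: 0+0=0, 0+5=5, 0+6=6, 0+8=8
a = 5: 5+5=10, 5+6=11, 5+8=13
a = 6: 6+6=12, 6+8=14
a = 8: 8+8=16
Distinct sums: {-10, -5, 0, 1, 3, 5, 6, 8, 10, 11, 12, 13, 14, 16}
|A + A| = 14

|A + A| = 14


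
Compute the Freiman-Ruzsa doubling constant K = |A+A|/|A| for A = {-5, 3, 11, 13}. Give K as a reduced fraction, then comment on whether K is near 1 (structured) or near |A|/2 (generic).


|A| = 4.
Compute A + A by enumerating all 16 pairs.
A + A = {-10, -2, 6, 8, 14, 16, 22, 24, 26}, so |A + A| = 9.
K = |A + A| / |A| = 9/4 (already in lowest terms) ≈ 2.2500.
Reference: AP of size 4 gives K = 7/4 ≈ 1.7500; a fully generic set of size 4 gives K ≈ 2.5000.

|A| = 4, |A + A| = 9, K = 9/4.


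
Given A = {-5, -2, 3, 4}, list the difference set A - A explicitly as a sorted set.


A - A = {a - a' : a, a' ∈ A}.
Compute a - a' for each ordered pair (a, a'):
a = -5: -5--5=0, -5--2=-3, -5-3=-8, -5-4=-9
a = -2: -2--5=3, -2--2=0, -2-3=-5, -2-4=-6
a = 3: 3--5=8, 3--2=5, 3-3=0, 3-4=-1
a = 4: 4--5=9, 4--2=6, 4-3=1, 4-4=0
Collecting distinct values (and noting 0 appears from a-a):
A - A = {-9, -8, -6, -5, -3, -1, 0, 1, 3, 5, 6, 8, 9}
|A - A| = 13

A - A = {-9, -8, -6, -5, -3, -1, 0, 1, 3, 5, 6, 8, 9}


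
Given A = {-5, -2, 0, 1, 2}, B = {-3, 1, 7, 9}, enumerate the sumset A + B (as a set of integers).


A + B = {a + b : a ∈ A, b ∈ B}.
Enumerate all |A|·|B| = 5·4 = 20 pairs (a, b) and collect distinct sums.
a = -5: -5+-3=-8, -5+1=-4, -5+7=2, -5+9=4
a = -2: -2+-3=-5, -2+1=-1, -2+7=5, -2+9=7
a = 0: 0+-3=-3, 0+1=1, 0+7=7, 0+9=9
a = 1: 1+-3=-2, 1+1=2, 1+7=8, 1+9=10
a = 2: 2+-3=-1, 2+1=3, 2+7=9, 2+9=11
Collecting distinct sums: A + B = {-8, -5, -4, -3, -2, -1, 1, 2, 3, 4, 5, 7, 8, 9, 10, 11}
|A + B| = 16

A + B = {-8, -5, -4, -3, -2, -1, 1, 2, 3, 4, 5, 7, 8, 9, 10, 11}


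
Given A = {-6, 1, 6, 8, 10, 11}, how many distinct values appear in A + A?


A + A = {a + a' : a, a' ∈ A}; |A| = 6.
General bounds: 2|A| - 1 ≤ |A + A| ≤ |A|(|A|+1)/2, i.e. 11 ≤ |A + A| ≤ 21.
Lower bound 2|A|-1 is attained iff A is an arithmetic progression.
Enumerate sums a + a' for a ≤ a' (symmetric, so this suffices):
a = -6: -6+-6=-12, -6+1=-5, -6+6=0, -6+8=2, -6+10=4, -6+11=5
a = 1: 1+1=2, 1+6=7, 1+8=9, 1+10=11, 1+11=12
a = 6: 6+6=12, 6+8=14, 6+10=16, 6+11=17
a = 8: 8+8=16, 8+10=18, 8+11=19
a = 10: 10+10=20, 10+11=21
a = 11: 11+11=22
Distinct sums: {-12, -5, 0, 2, 4, 5, 7, 9, 11, 12, 14, 16, 17, 18, 19, 20, 21, 22}
|A + A| = 18

|A + A| = 18


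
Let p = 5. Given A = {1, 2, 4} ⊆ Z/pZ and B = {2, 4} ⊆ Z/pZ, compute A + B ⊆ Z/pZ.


Work in Z/5Z: reduce every sum a + b modulo 5.
Enumerate all 6 pairs:
a = 1: 1+2=3, 1+4=0
a = 2: 2+2=4, 2+4=1
a = 4: 4+2=1, 4+4=3
Distinct residues collected: {0, 1, 3, 4}
|A + B| = 4 (out of 5 total residues).

A + B = {0, 1, 3, 4}


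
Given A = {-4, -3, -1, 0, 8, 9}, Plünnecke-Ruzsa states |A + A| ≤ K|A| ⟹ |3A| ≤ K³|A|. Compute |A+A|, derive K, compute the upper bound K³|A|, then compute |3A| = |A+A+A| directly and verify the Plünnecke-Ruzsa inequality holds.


|A| = 6.
Step 1: Compute A + A by enumerating all 36 pairs.
A + A = {-8, -7, -6, -5, -4, -3, -2, -1, 0, 4, 5, 6, 7, 8, 9, 16, 17, 18}, so |A + A| = 18.
Step 2: Doubling constant K = |A + A|/|A| = 18/6 = 18/6 ≈ 3.0000.
Step 3: Plünnecke-Ruzsa gives |3A| ≤ K³·|A| = (3.0000)³ · 6 ≈ 162.0000.
Step 4: Compute 3A = A + A + A directly by enumerating all triples (a,b,c) ∈ A³; |3A| = 33.
Step 5: Check 33 ≤ 162.0000? Yes ✓.

K = 18/6, Plünnecke-Ruzsa bound K³|A| ≈ 162.0000, |3A| = 33, inequality holds.


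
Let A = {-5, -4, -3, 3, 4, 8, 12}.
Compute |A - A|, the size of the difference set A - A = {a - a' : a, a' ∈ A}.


A - A = {a - a' : a, a' ∈ A}; |A| = 7.
Bounds: 2|A|-1 ≤ |A - A| ≤ |A|² - |A| + 1, i.e. 13 ≤ |A - A| ≤ 43.
Note: 0 ∈ A - A always (from a - a). The set is symmetric: if d ∈ A - A then -d ∈ A - A.
Enumerate nonzero differences d = a - a' with a > a' (then include -d):
Positive differences: {1, 2, 4, 5, 6, 7, 8, 9, 11, 12, 13, 15, 16, 17}
Full difference set: {0} ∪ (positive diffs) ∪ (negative diffs).
|A - A| = 1 + 2·14 = 29 (matches direct enumeration: 29).

|A - A| = 29


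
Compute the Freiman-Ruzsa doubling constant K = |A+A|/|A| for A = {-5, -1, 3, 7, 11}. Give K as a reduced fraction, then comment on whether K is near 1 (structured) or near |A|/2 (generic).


|A| = 5.
Compute A + A by enumerating all 25 pairs.
A + A = {-10, -6, -2, 2, 6, 10, 14, 18, 22}, so |A + A| = 9.
K = |A + A| / |A| = 9/5 (already in lowest terms) ≈ 1.8000.
Reference: AP of size 5 gives K = 9/5 ≈ 1.8000; a fully generic set of size 5 gives K ≈ 3.0000.

|A| = 5, |A + A| = 9, K = 9/5.


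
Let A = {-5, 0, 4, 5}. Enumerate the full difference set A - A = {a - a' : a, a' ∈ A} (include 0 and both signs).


A - A = {a - a' : a, a' ∈ A}.
Compute a - a' for each ordered pair (a, a'):
a = -5: -5--5=0, -5-0=-5, -5-4=-9, -5-5=-10
a = 0: 0--5=5, 0-0=0, 0-4=-4, 0-5=-5
a = 4: 4--5=9, 4-0=4, 4-4=0, 4-5=-1
a = 5: 5--5=10, 5-0=5, 5-4=1, 5-5=0
Collecting distinct values (and noting 0 appears from a-a):
A - A = {-10, -9, -5, -4, -1, 0, 1, 4, 5, 9, 10}
|A - A| = 11

A - A = {-10, -9, -5, -4, -1, 0, 1, 4, 5, 9, 10}


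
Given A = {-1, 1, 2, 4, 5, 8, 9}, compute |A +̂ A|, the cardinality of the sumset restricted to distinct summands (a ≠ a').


Restricted sumset: A +̂ A = {a + a' : a ∈ A, a' ∈ A, a ≠ a'}.
Equivalently, take A + A and drop any sum 2a that is achievable ONLY as a + a for a ∈ A (i.e. sums representable only with equal summands).
Enumerate pairs (a, a') with a < a' (symmetric, so each unordered pair gives one sum; this covers all a ≠ a'):
  -1 + 1 = 0
  -1 + 2 = 1
  -1 + 4 = 3
  -1 + 5 = 4
  -1 + 8 = 7
  -1 + 9 = 8
  1 + 2 = 3
  1 + 4 = 5
  1 + 5 = 6
  1 + 8 = 9
  1 + 9 = 10
  2 + 4 = 6
  2 + 5 = 7
  2 + 8 = 10
  2 + 9 = 11
  4 + 5 = 9
  4 + 8 = 12
  4 + 9 = 13
  5 + 8 = 13
  5 + 9 = 14
  8 + 9 = 17
Collected distinct sums: {0, 1, 3, 4, 5, 6, 7, 8, 9, 10, 11, 12, 13, 14, 17}
|A +̂ A| = 15
(Reference bound: |A +̂ A| ≥ 2|A| - 3 for |A| ≥ 2, with |A| = 7 giving ≥ 11.)

|A +̂ A| = 15


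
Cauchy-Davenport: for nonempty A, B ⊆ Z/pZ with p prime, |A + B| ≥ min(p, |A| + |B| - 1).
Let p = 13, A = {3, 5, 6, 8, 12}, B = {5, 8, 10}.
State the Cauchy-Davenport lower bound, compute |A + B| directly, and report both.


Cauchy-Davenport: |A + B| ≥ min(p, |A| + |B| - 1) for A, B nonempty in Z/pZ.
|A| = 5, |B| = 3, p = 13.
CD lower bound = min(13, 5 + 3 - 1) = min(13, 7) = 7.
Compute A + B mod 13 directly:
a = 3: 3+5=8, 3+8=11, 3+10=0
a = 5: 5+5=10, 5+8=0, 5+10=2
a = 6: 6+5=11, 6+8=1, 6+10=3
a = 8: 8+5=0, 8+8=3, 8+10=5
a = 12: 12+5=4, 12+8=7, 12+10=9
A + B = {0, 1, 2, 3, 4, 5, 7, 8, 9, 10, 11}, so |A + B| = 11.
Verify: 11 ≥ 7? Yes ✓.

CD lower bound = 7, actual |A + B| = 11.


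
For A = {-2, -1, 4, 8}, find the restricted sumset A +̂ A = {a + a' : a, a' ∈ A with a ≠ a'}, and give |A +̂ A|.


Restricted sumset: A +̂ A = {a + a' : a ∈ A, a' ∈ A, a ≠ a'}.
Equivalently, take A + A and drop any sum 2a that is achievable ONLY as a + a for a ∈ A (i.e. sums representable only with equal summands).
Enumerate pairs (a, a') with a < a' (symmetric, so each unordered pair gives one sum; this covers all a ≠ a'):
  -2 + -1 = -3
  -2 + 4 = 2
  -2 + 8 = 6
  -1 + 4 = 3
  -1 + 8 = 7
  4 + 8 = 12
Collected distinct sums: {-3, 2, 3, 6, 7, 12}
|A +̂ A| = 6
(Reference bound: |A +̂ A| ≥ 2|A| - 3 for |A| ≥ 2, with |A| = 4 giving ≥ 5.)

|A +̂ A| = 6


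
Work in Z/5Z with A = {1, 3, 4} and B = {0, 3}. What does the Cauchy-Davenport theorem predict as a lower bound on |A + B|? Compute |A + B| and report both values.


Cauchy-Davenport: |A + B| ≥ min(p, |A| + |B| - 1) for A, B nonempty in Z/pZ.
|A| = 3, |B| = 2, p = 5.
CD lower bound = min(5, 3 + 2 - 1) = min(5, 4) = 4.
Compute A + B mod 5 directly:
a = 1: 1+0=1, 1+3=4
a = 3: 3+0=3, 3+3=1
a = 4: 4+0=4, 4+3=2
A + B = {1, 2, 3, 4}, so |A + B| = 4.
Verify: 4 ≥ 4? Yes ✓.

CD lower bound = 4, actual |A + B| = 4.


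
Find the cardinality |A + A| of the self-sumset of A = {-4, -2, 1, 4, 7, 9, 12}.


A + A = {a + a' : a, a' ∈ A}; |A| = 7.
General bounds: 2|A| - 1 ≤ |A + A| ≤ |A|(|A|+1)/2, i.e. 13 ≤ |A + A| ≤ 28.
Lower bound 2|A|-1 is attained iff A is an arithmetic progression.
Enumerate sums a + a' for a ≤ a' (symmetric, so this suffices):
a = -4: -4+-4=-8, -4+-2=-6, -4+1=-3, -4+4=0, -4+7=3, -4+9=5, -4+12=8
a = -2: -2+-2=-4, -2+1=-1, -2+4=2, -2+7=5, -2+9=7, -2+12=10
a = 1: 1+1=2, 1+4=5, 1+7=8, 1+9=10, 1+12=13
a = 4: 4+4=8, 4+7=11, 4+9=13, 4+12=16
a = 7: 7+7=14, 7+9=16, 7+12=19
a = 9: 9+9=18, 9+12=21
a = 12: 12+12=24
Distinct sums: {-8, -6, -4, -3, -1, 0, 2, 3, 5, 7, 8, 10, 11, 13, 14, 16, 18, 19, 21, 24}
|A + A| = 20

|A + A| = 20
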